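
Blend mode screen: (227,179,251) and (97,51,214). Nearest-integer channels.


Screen: C = 255 - (255-A)×(255-B)/255, rounded to nearest integer
R: 255 - (255-227)×(255-97)/255 = 255 - 4424/255 ≈ 255 - 17.349 = 237.651 → 238
G: 255 - (255-179)×(255-51)/255 = 255 - 15504/255 ≈ 255 - 60.800 = 194.200 → 194
B: 255 - (255-251)×(255-214)/255 = 255 - 164/255 ≈ 255 - 0.643 = 254.357 → 254
= RGB(238, 194, 254)


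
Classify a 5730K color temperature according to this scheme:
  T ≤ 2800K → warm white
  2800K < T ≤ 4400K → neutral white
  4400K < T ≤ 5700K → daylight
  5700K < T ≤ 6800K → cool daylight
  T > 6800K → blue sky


Temperature: 5730K
5700K < 5730K ≤ 6800K → cool daylight
Classification: cool daylight


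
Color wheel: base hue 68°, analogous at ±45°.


Base hue: 68°
Left analog: (68 - 45) mod 360 = 23°
Right analog: (68 + 45) mod 360 = 113°
Analogous hues = 23° and 113°


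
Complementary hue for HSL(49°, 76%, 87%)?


Complement = opposite side of color wheel = hue + 180°
H' = (49 + 180) mod 360 = 229°
S and L unchanged.
= HSL(229°, 76%, 87%)


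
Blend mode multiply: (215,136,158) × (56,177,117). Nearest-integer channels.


Multiply: C = A×B/255, rounded to nearest integer
R: 215×56/255 = 12040/255 ≈ 47.216 → 47
G: 136×177/255 = 24072/255 ≈ 94.400 → 94
B: 158×117/255 = 18486/255 ≈ 72.494 → 72
= RGB(47, 94, 72)


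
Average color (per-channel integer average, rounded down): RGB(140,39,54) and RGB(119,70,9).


Midpoint: each channel = ⌊(C₁+C₂)/2⌋
R: ⌊(140+119)/2⌋ = 129
G: ⌊(39+70)/2⌋ = 54
B: ⌊(54+9)/2⌋ = 31
= RGB(129, 54, 31)


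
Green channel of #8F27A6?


Color: #8F27A6
R = 8F = 143
G = 27 = 39
B = A6 = 166
Green = 39


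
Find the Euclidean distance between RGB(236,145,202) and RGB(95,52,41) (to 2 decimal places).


d = √[(R₁-R₂)² + (G₁-G₂)² + (B₁-B₂)²]
d = √[(236-95)² + (145-52)² + (202-41)²]
d = √[19881 + 8649 + 25921]
d = √54451
d ≈ 233.35


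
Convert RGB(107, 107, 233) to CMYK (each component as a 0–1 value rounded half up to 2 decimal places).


R'=107/255≈0.4196, G'=107/255≈0.4196, B'=233/255≈0.9137
K = 1 - max(R',G',B') = 1 - 233/255 = 22/255 = 0.08627… → 0.09
(1-R'-K)/(1-K) simplifies to (max-R)/max with max = 233:
C = (233-107)/233 = 126/233 = 0.54077… → 0.54
M = (233-107)/233 = 126/233 = 0.54077… → 0.54
Y = (233-233)/233 = 0/233 = 0 → 0.00
= CMYK(0.54, 0.54, 0.00, 0.09)


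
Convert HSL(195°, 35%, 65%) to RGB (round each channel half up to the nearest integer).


H=195°, S=0.35, L=0.65
C = (1-|2L-1|)×S = (1-|0.30|)×0.35 = 0.245
H' = H/60 = 195/60 ≈ 3.2500; X = C×(1-|H' mod 2 - 1|) = 0.18375
m = L - C/2 = 0.65 - 0.1225 = 0.5275
Sector ⌊H'⌋ = 3 → (R',G',B') = (0.0, 0.18375, 0.245)
RGB = ((R'+m)×255, (G'+m)×255, (B'+m)×255) = (134.5125, 181.36875, 196.9875)
Round half up → RGB(135, 181, 197)


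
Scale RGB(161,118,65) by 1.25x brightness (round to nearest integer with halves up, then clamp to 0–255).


Multiply each channel by 1.25, round half up, clamp to [0, 255]
R: 161×1.25 = 201.25 → round → 201
G: 118×1.25 = 147.5 → round → 148
B: 65×1.25 = 81.25 → round → 81
= RGB(201, 148, 81)


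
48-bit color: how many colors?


Colors = 2^bits = 2^48
= 281,474,976,710,656 colors


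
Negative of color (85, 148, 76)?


Invert: (255-R, 255-G, 255-B)
R: 255-85 = 170
G: 255-148 = 107
B: 255-76 = 179
= RGB(170, 107, 179)


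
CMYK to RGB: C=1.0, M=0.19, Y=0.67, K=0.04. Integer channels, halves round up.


R = 255 × (1-C) × (1-K) = 255 × 0.00 × 0.96 = 0
G = 255 × (1-M) × (1-K) = 255 × 0.81 × 0.96 = 198.288 → 198
B = 255 × (1-Y) × (1-K) = 255 × 0.33 × 0.96 = 80.784 → 81
= RGB(0, 198, 81)


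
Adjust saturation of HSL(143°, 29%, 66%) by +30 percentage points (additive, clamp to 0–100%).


Original S = 29%
Adjustment = +30 percentage points
New S = 29 + (30) = 59
Clamp to [0, 100] → 59
= HSL(143°, 59%, 66%)


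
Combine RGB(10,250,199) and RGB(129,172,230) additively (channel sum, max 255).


Additive: each channel = min(255, C₁+C₂)
R: 10+129 = 139 → 139
G: 250+172 = 422 → 255
B: 199+230 = 429 → 255
= RGB(139, 255, 255)


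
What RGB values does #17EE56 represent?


17 → 23 (R)
EE → 238 (G)
56 → 86 (B)
= RGB(23, 238, 86)


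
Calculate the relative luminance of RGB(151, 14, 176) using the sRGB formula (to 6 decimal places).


Linearize each channel (sRGB transfer function): c = v/255; c_lin = c/12.92 if c ≤ 0.04045, else ((c+0.055)/1.055)^2.4
  R: 151/255 ≈ 0.592157 > 0.04045 → ((0.592157+0.055)/1.055)^2.4 ≈ 0.309469
  G: 14/255 ≈ 0.054902 > 0.04045 → ((0.054902+0.055)/1.055)^2.4 ≈ 0.004391
  B: 176/255 ≈ 0.690196 > 0.04045 → ((0.690196+0.055)/1.055)^2.4 ≈ 0.434154
R_lin = 0.309469, G_lin = 0.004391, B_lin = 0.434154
L = 0.2126×R + 0.7152×G + 0.0722×B
L = 0.2126×0.309469 + 0.7152×0.004391 + 0.0722×0.434154
L ≈ 0.100280


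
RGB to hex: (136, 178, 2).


R = 136 → 88 (hex)
G = 178 → B2 (hex)
B = 2 → 02 (hex)
Hex = #88B202


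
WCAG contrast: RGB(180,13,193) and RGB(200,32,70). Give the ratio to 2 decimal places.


Linearize each sRGB channel c=v/255: c/12.92 if c ≤ 0.04045 else ((c+0.055)/1.055)^2.4
L = 0.2126×R_lin + 0.7152×G_lin + 0.0722×B_lin
Color 1 (180,13,193):
  R=180: 180/255≈0.7059 > 0.04045 → ((0.7059+0.055)/1.055)^2.4 ≈ 0.45641
  G=13: 13/255≈0.0510 > 0.04045 → ((0.0510+0.055)/1.055)^2.4 ≈ 0.00402
  B=193: 193/255≈0.7569 > 0.04045 → ((0.7569+0.055)/1.055)^2.4 ≈ 0.53328
  L1 = 0.2126×0.45641 + 0.7152×0.00402 + 0.0722×0.53328 ≈ 0.13841
Color 2 (200,32,70):
  R=200: 200/255≈0.7843 > 0.04045 → ((0.7843+0.055)/1.055)^2.4 ≈ 0.57758
  G=32: 32/255≈0.1255 > 0.04045 → ((0.1255+0.055)/1.055)^2.4 ≈ 0.01444
  B=70: 70/255≈0.2745 > 0.04045 → ((0.2745+0.055)/1.055)^2.4 ≈ 0.06125
  L2 = 0.2126×0.57758 + 0.7152×0.01444 + 0.0722×0.06125 ≈ 0.13755
Lighter = 0.13841, Darker = 0.13755
Ratio = (L_lighter + 0.05) / (L_darker + 0.05)
Ratio = (0.13841 + 0.05) / (0.13755 + 0.05) = 0.18841 / 0.18755 ≈ 1.0046
Ratio ≈ 1.00:1


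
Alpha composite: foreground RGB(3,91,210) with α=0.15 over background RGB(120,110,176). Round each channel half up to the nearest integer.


C = α×F + (1-α)×B, with 1-α = 0.85
R: 0.15×3 + 0.85×120 = 0.45 + 102.00 = 102.45 → 102
G: 0.15×91 + 0.85×110 = 13.65 + 93.50 = 107.15 → 107
B: 0.15×210 + 0.85×176 = 31.50 + 149.60 = 181.10 → 181
= RGB(102, 107, 181)


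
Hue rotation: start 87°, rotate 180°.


New hue = (H + rotation) mod 360
New hue = (87 + 180) mod 360
= 267 mod 360
= 267°


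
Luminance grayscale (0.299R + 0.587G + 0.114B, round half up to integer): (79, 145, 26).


Gray = 0.299×R + 0.587×G + 0.114×B
Gray = 0.299×79 + 0.587×145 + 0.114×26
Gray = 23.621 + 85.115 + 2.964
Gray = 111.700 → round half up → 112
Gray = 112


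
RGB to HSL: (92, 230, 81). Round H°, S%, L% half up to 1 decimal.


Normalize: R'=92/255≈0.3608, G'=230/255≈0.9020, B'=81/255≈0.3176
Max=230/255, Min=81/255, Δ=Max-Min=149/255
L = (Max+Min)/2 = (230+81)/510 = 311/510 = 0.60980… → L = 61.0%
L > 0.5 → S = Δ/(2-Max-Min) = 149/(510-230-81) = 149/199 = 0.74874… → S = 74.9%
(the 1/255 factors cancel in S and H, so raw channel differences can be used)
Max is G' → H = 60 × ((B-R)/Δ + 2) = 60 × ((81-92)/149 + 2)
  -11/149 + 2 = -0.0738… + 2 = 1.9261…
  H = 60 × 1.9261… = 115.570…° → H = 115.6°
= HSL(115.6°, 74.9%, 61.0%)


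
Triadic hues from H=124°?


Triadic: equally spaced at 120° intervals
H1 = 124°
H2 = (124 + 120) mod 360 = 244°
H3 = (124 + 240) mod 360 = 4°
Triadic = 124°, 244°, 4°


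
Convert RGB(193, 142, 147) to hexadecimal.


R = 193 → C1 (hex)
G = 142 → 8E (hex)
B = 147 → 93 (hex)
Hex = #C18E93


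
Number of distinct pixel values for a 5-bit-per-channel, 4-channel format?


Total bits = 5 bits/channel × 4 channels = 20 bits
Distinct pixel values = 2^20
= 1,048,576 pixel values


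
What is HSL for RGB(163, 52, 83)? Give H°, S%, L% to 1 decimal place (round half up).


Normalize: R'=163/255≈0.6392, G'=52/255≈0.2039, B'=83/255≈0.3255
Max=163/255, Min=52/255, Δ=Max-Min=111/255
L = (Max+Min)/2 = (163+52)/510 = 215/510 = 0.42156… → L = 42.2%
L ≤ 0.5 → S = Δ/(Max+Min) = 111/(163+52) = 111/215 = 0.51627… → S = 51.6%
(the 1/255 factors cancel in S and H, so raw channel differences can be used)
Max is R' → H = 60 × (((G-B)/Δ) mod 6) = 60 × (((52-83)/111) mod 6)
  (-31)/111 = -0.2792…; negative, so add 6 → 5.7207…
  H = 60 × 5.7207… = 343.243…° → H = 343.2°
= HSL(343.2°, 51.6%, 42.2%)


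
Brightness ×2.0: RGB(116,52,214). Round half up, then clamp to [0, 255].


Multiply each channel by 2.0, round half up, clamp to [0, 255]
R: 116×2.0 = 232
G: 52×2.0 = 104
B: 214×2.0 = 428 → clamp → 255
= RGB(232, 104, 255)


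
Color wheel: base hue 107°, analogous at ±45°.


Base hue: 107°
Left analog: (107 - 45) mod 360 = 62°
Right analog: (107 + 45) mod 360 = 152°
Analogous hues = 62° and 152°


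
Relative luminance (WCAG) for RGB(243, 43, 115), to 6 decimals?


Linearize each channel (sRGB transfer function): c = v/255; c_lin = c/12.92 if c ≤ 0.04045, else ((c+0.055)/1.055)^2.4
  R: 243/255 ≈ 0.952941 > 0.04045 → ((0.952941+0.055)/1.055)^2.4 ≈ 0.896269
  G: 43/255 ≈ 0.168627 > 0.04045 → ((0.168627+0.055)/1.055)^2.4 ≈ 0.024158
  B: 115/255 ≈ 0.450980 > 0.04045 → ((0.450980+0.055)/1.055)^2.4 ≈ 0.171441
R_lin = 0.896269, G_lin = 0.024158, B_lin = 0.171441
L = 0.2126×R + 0.7152×G + 0.0722×B
L = 0.2126×0.896269 + 0.7152×0.024158 + 0.0722×0.171441
L ≈ 0.220202


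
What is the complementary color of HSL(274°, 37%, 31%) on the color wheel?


Complement = opposite side of color wheel = hue + 180°
H' = (274 + 180) mod 360 = 94°
S and L unchanged.
= HSL(94°, 37%, 31%)


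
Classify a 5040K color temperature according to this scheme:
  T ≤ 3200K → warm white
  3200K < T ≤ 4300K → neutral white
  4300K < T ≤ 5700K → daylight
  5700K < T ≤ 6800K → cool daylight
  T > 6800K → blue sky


Temperature: 5040K
4300K < 5040K ≤ 5700K → daylight
Classification: daylight


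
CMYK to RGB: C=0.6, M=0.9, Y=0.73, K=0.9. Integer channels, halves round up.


R = 255 × (1-C) × (1-K) = 255 × 0.40 × 0.10 = 10.2 → 10
G = 255 × (1-M) × (1-K) = 255 × 0.10 × 0.10 = 2.55 → 3
B = 255 × (1-Y) × (1-K) = 255 × 0.27 × 0.10 = 6.885 → 7
= RGB(10, 3, 7)


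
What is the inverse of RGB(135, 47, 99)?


Invert: (255-R, 255-G, 255-B)
R: 255-135 = 120
G: 255-47 = 208
B: 255-99 = 156
= RGB(120, 208, 156)


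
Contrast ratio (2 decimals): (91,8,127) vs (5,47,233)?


Linearize each sRGB channel c=v/255: c/12.92 if c ≤ 0.04045 else ((c+0.055)/1.055)^2.4
L = 0.2126×R_lin + 0.7152×G_lin + 0.0722×B_lin
Color 1 (91,8,127):
  R=91: 91/255≈0.3569 > 0.04045 → ((0.3569+0.055)/1.055)^2.4 ≈ 0.10462
  G=8: 8/255≈0.0314 ≤ 0.04045 → 0.0314/12.92 ≈ 0.00243
  B=127: 127/255≈0.4980 > 0.04045 → ((0.4980+0.055)/1.055)^2.4 ≈ 0.21223
  L1 = 0.2126×0.10462 + 0.7152×0.00243 + 0.0722×0.21223 ≈ 0.03930
Color 2 (5,47,233):
  R=5: 5/255≈0.0196 ≤ 0.04045 → 0.0196/12.92 ≈ 0.00152
  G=47: 47/255≈0.1843 > 0.04045 → ((0.1843+0.055)/1.055)^2.4 ≈ 0.02843
  B=233: 233/255≈0.9137 > 0.04045 → ((0.9137+0.055)/1.055)^2.4 ≈ 0.81485
  L2 = 0.2126×0.00152 + 0.7152×0.02843 + 0.0722×0.81485 ≈ 0.07948
Lighter = 0.07948, Darker = 0.03930
Ratio = (L_lighter + 0.05) / (L_darker + 0.05)
Ratio = (0.07948 + 0.05) / (0.03930 + 0.05) = 0.12948 / 0.08930 ≈ 1.4500
Ratio ≈ 1.45:1


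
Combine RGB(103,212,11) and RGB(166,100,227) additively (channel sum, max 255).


Additive: each channel = min(255, C₁+C₂)
R: 103+166 = 269 → 255
G: 212+100 = 312 → 255
B: 11+227 = 238 → 238
= RGB(255, 255, 238)


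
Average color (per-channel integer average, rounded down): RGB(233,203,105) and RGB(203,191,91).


Midpoint: each channel = ⌊(C₁+C₂)/2⌋
R: ⌊(233+203)/2⌋ = 218
G: ⌊(203+191)/2⌋ = 197
B: ⌊(105+91)/2⌋ = 98
= RGB(218, 197, 98)


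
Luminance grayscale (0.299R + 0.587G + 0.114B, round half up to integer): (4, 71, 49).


Gray = 0.299×R + 0.587×G + 0.114×B
Gray = 0.299×4 + 0.587×71 + 0.114×49
Gray = 1.196 + 41.677 + 5.586
Gray = 48.459 → round half up → 48
Gray = 48


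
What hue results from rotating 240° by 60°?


New hue = (H + rotation) mod 360
New hue = (240 + 60) mod 360
= 300 mod 360
= 300°


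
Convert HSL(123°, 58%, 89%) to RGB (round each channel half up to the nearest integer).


H=123°, S=0.58, L=0.89
C = (1-|2L-1|)×S = (1-|0.78|)×0.58 = 0.1276
H' = H/60 = 123/60 ≈ 2.0500; X = C×(1-|H' mod 2 - 1|) = 0.00638
m = L - C/2 = 0.89 - 0.0638 = 0.8262
Sector ⌊H'⌋ = 2 → (R',G',B') = (0.0, 0.1276, 0.00638)
RGB = ((R'+m)×255, (G'+m)×255, (B'+m)×255) = (210.681, 243.219, 212.3079)
Round half up → RGB(211, 243, 212)


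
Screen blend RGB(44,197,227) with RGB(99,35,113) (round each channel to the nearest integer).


Screen: C = 255 - (255-A)×(255-B)/255, rounded to nearest integer
R: 255 - (255-44)×(255-99)/255 = 255 - 32916/255 ≈ 255 - 129.082 = 125.918 → 126
G: 255 - (255-197)×(255-35)/255 = 255 - 12760/255 ≈ 255 - 50.039 = 204.961 → 205
B: 255 - (255-227)×(255-113)/255 = 255 - 3976/255 ≈ 255 - 15.592 = 239.408 → 239
= RGB(126, 205, 239)


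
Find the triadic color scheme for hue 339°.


Triadic: equally spaced at 120° intervals
H1 = 339°
H2 = (339 + 120) mod 360 = 99°
H3 = (339 + 240) mod 360 = 219°
Triadic = 339°, 99°, 219°


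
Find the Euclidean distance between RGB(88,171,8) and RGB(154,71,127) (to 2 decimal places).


d = √[(R₁-R₂)² + (G₁-G₂)² + (B₁-B₂)²]
d = √[(88-154)² + (171-71)² + (8-127)²]
d = √[4356 + 10000 + 14161]
d = √28517
d ≈ 168.87


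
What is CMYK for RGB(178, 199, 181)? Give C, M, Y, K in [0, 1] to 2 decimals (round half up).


R'=178/255≈0.6980, G'=199/255≈0.7804, B'=181/255≈0.7098
K = 1 - max(R',G',B') = 1 - 199/255 = 56/255 = 0.21960… → 0.22
(1-R'-K)/(1-K) simplifies to (max-R)/max with max = 199:
C = (199-178)/199 = 21/199 = 0.10552… → 0.11
M = (199-199)/199 = 0/199 = 0 → 0.00
Y = (199-181)/199 = 18/199 = 0.09045… → 0.09
= CMYK(0.11, 0.00, 0.09, 0.22)


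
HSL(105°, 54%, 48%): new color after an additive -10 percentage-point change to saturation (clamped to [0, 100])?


Original S = 54%
Adjustment = -10 percentage points
New S = 54 + (-10) = 44
Clamp to [0, 100] → 44
= HSL(105°, 44%, 48%)


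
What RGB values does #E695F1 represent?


E6 → 230 (R)
95 → 149 (G)
F1 → 241 (B)
= RGB(230, 149, 241)


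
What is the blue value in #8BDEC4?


Color: #8BDEC4
R = 8B = 139
G = DE = 222
B = C4 = 196
Blue = 196


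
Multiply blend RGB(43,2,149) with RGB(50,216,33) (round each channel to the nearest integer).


Multiply: C = A×B/255, rounded to nearest integer
R: 43×50/255 = 2150/255 ≈ 8.431 → 8
G: 2×216/255 = 432/255 ≈ 1.694 → 2
B: 149×33/255 = 4917/255 ≈ 19.282 → 19
= RGB(8, 2, 19)


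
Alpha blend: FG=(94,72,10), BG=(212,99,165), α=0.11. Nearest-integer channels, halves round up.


C = α×F + (1-α)×B, with 1-α = 0.89
R: 0.11×94 + 0.89×212 = 10.34 + 188.68 = 199.02 → 199
G: 0.11×72 + 0.89×99 = 7.92 + 88.11 = 96.03 → 96
B: 0.11×10 + 0.89×165 = 1.10 + 146.85 = 147.95 → 148
= RGB(199, 96, 148)


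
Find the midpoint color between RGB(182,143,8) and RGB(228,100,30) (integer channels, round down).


Midpoint: each channel = ⌊(C₁+C₂)/2⌋
R: ⌊(182+228)/2⌋ = 205
G: ⌊(143+100)/2⌋ = 121
B: ⌊(8+30)/2⌋ = 19
= RGB(205, 121, 19)


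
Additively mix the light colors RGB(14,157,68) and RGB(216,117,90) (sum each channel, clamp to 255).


Additive: each channel = min(255, C₁+C₂)
R: 14+216 = 230 → 230
G: 157+117 = 274 → 255
B: 68+90 = 158 → 158
= RGB(230, 255, 158)


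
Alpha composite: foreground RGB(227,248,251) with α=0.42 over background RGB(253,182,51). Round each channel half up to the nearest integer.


C = α×F + (1-α)×B, with 1-α = 0.58
R: 0.42×227 + 0.58×253 = 95.34 + 146.74 = 242.08 → 242
G: 0.42×248 + 0.58×182 = 104.16 + 105.56 = 209.72 → 210
B: 0.42×251 + 0.58×51 = 105.42 + 29.58 = 135.00 → 135
= RGB(242, 210, 135)


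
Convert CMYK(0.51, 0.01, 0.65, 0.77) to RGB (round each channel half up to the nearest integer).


R = 255 × (1-C) × (1-K) = 255 × 0.49 × 0.23 = 28.7385 → 29
G = 255 × (1-M) × (1-K) = 255 × 0.99 × 0.23 = 58.0635 → 58
B = 255 × (1-Y) × (1-K) = 255 × 0.35 × 0.23 = 20.5275 → 21
= RGB(29, 58, 21)


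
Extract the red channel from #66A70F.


Color: #66A70F
R = 66 = 102
G = A7 = 167
B = 0F = 15
Red = 102


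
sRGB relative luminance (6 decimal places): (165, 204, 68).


Linearize each channel (sRGB transfer function): c = v/255; c_lin = c/12.92 if c ≤ 0.04045, else ((c+0.055)/1.055)^2.4
  R: 165/255 ≈ 0.647059 > 0.04045 → ((0.647059+0.055)/1.055)^2.4 ≈ 0.376262
  G: 204/255 ≈ 0.800000 > 0.04045 → ((0.800000+0.055)/1.055)^2.4 ≈ 0.603827
  B: 68/255 ≈ 0.266667 > 0.04045 → ((0.266667+0.055)/1.055)^2.4 ≈ 0.057805
R_lin = 0.376262, G_lin = 0.603827, B_lin = 0.057805
L = 0.2126×R + 0.7152×G + 0.0722×B
L = 0.2126×0.376262 + 0.7152×0.603827 + 0.0722×0.057805
L ≈ 0.516024


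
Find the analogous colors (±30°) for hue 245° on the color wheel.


Base hue: 245°
Left analog: (245 - 30) mod 360 = 215°
Right analog: (245 + 30) mod 360 = 275°
Analogous hues = 215° and 275°


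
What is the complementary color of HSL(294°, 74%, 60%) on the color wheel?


Complement = opposite side of color wheel = hue + 180°
H' = (294 + 180) mod 360 = 114°
S and L unchanged.
= HSL(114°, 74%, 60%)


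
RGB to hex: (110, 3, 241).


R = 110 → 6E (hex)
G = 3 → 03 (hex)
B = 241 → F1 (hex)
Hex = #6E03F1


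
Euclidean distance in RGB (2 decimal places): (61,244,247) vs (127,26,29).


d = √[(R₁-R₂)² + (G₁-G₂)² + (B₁-B₂)²]
d = √[(61-127)² + (244-26)² + (247-29)²]
d = √[4356 + 47524 + 47524]
d = √99404
d ≈ 315.28


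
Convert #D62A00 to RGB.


D6 → 214 (R)
2A → 42 (G)
00 → 0 (B)
= RGB(214, 42, 0)


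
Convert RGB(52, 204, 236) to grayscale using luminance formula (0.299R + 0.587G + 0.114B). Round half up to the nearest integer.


Gray = 0.299×R + 0.587×G + 0.114×B
Gray = 0.299×52 + 0.587×204 + 0.114×236
Gray = 15.548 + 119.748 + 26.904
Gray = 162.200 → round half up → 162
Gray = 162


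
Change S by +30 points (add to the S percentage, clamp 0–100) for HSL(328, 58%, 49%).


Original S = 58%
Adjustment = +30 percentage points
New S = 58 + (30) = 88
Clamp to [0, 100] → 88
= HSL(328°, 88%, 49%)


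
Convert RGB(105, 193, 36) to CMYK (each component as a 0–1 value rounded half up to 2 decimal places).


R'=105/255≈0.4118, G'=193/255≈0.7569, B'=36/255≈0.1412
K = 1 - max(R',G',B') = 1 - 193/255 = 62/255 = 0.24313… → 0.24
(1-R'-K)/(1-K) simplifies to (max-R)/max with max = 193:
C = (193-105)/193 = 88/193 = 0.45595… → 0.46
M = (193-193)/193 = 0/193 = 0 → 0.00
Y = (193-36)/193 = 157/193 = 0.81347… → 0.81
= CMYK(0.46, 0.00, 0.81, 0.24)


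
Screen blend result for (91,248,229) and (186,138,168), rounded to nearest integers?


Screen: C = 255 - (255-A)×(255-B)/255, rounded to nearest integer
R: 255 - (255-91)×(255-186)/255 = 255 - 11316/255 ≈ 255 - 44.376 = 210.624 → 211
G: 255 - (255-248)×(255-138)/255 = 255 - 819/255 ≈ 255 - 3.212 = 251.788 → 252
B: 255 - (255-229)×(255-168)/255 = 255 - 2262/255 ≈ 255 - 8.871 = 246.129 → 246
= RGB(211, 252, 246)


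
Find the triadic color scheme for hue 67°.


Triadic: equally spaced at 120° intervals
H1 = 67°
H2 = (67 + 120) mod 360 = 187°
H3 = (67 + 240) mod 360 = 307°
Triadic = 67°, 187°, 307°


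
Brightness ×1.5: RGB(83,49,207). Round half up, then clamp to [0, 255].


Multiply each channel by 1.5, round half up, clamp to [0, 255]
R: 83×1.5 = 124.5 → round → 125
G: 49×1.5 = 73.5 → round → 74
B: 207×1.5 = 310.5 → round → 311 → clamp → 255
= RGB(125, 74, 255)


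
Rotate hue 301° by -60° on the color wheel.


New hue = (H + rotation) mod 360
New hue = (301 -60) mod 360
= 241 mod 360
= 241°


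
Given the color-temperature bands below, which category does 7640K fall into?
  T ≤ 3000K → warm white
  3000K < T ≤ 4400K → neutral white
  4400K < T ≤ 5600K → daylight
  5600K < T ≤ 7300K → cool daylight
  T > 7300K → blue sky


Temperature: 7640K
7640K > 7300K → blue sky
Classification: blue sky


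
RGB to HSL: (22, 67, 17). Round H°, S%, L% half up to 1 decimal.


Normalize: R'=22/255≈0.0863, G'=67/255≈0.2627, B'=17/255≈0.0667
Max=67/255, Min=17/255, Δ=Max-Min=50/255
L = (Max+Min)/2 = (67+17)/510 = 84/510 = 0.16470… → L = 16.5%
L ≤ 0.5 → S = Δ/(Max+Min) = 50/(67+17) = 50/84 = 0.59523… → S = 59.5%
(the 1/255 factors cancel in S and H, so raw channel differences can be used)
Max is G' → H = 60 × ((B-R)/Δ + 2) = 60 × ((17-22)/50 + 2)
  -5/50 + 2 = -0.1 + 2 = 1.9
  H = 60 × 1.9 = 114° → H = 114.0°
= HSL(114.0°, 59.5%, 16.5%)


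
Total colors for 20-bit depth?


Colors = 2^bits = 2^20
= 1,048,576 colors


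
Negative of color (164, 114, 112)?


Invert: (255-R, 255-G, 255-B)
R: 255-164 = 91
G: 255-114 = 141
B: 255-112 = 143
= RGB(91, 141, 143)


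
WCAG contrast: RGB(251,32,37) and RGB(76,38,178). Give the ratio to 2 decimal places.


Linearize each sRGB channel c=v/255: c/12.92 if c ≤ 0.04045 else ((c+0.055)/1.055)^2.4
L = 0.2126×R_lin + 0.7152×G_lin + 0.0722×B_lin
Color 1 (251,32,37):
  R=251: 251/255≈0.9843 > 0.04045 → ((0.9843+0.055)/1.055)^2.4 ≈ 0.96469
  G=32: 32/255≈0.1255 > 0.04045 → ((0.1255+0.055)/1.055)^2.4 ≈ 0.01444
  B=37: 37/255≈0.1451 > 0.04045 → ((0.1451+0.055)/1.055)^2.4 ≈ 0.01850
  L1 = 0.2126×0.96469 + 0.7152×0.01444 + 0.0722×0.01850 ≈ 0.21676
Color 2 (76,38,178):
  R=76: 76/255≈0.2980 > 0.04045 → ((0.2980+0.055)/1.055)^2.4 ≈ 0.07227
  G=38: 38/255≈0.1490 > 0.04045 → ((0.1490+0.055)/1.055)^2.4 ≈ 0.01938
  B=178: 178/255≈0.6980 > 0.04045 → ((0.6980+0.055)/1.055)^2.4 ≈ 0.44520
  L2 = 0.2126×0.07227 + 0.7152×0.01938 + 0.0722×0.44520 ≈ 0.06137
Lighter = 0.21676, Darker = 0.06137
Ratio = (L_lighter + 0.05) / (L_darker + 0.05)
Ratio = (0.21676 + 0.05) / (0.06137 + 0.05) = 0.26676 / 0.11137 ≈ 2.3952
Ratio ≈ 2.40:1


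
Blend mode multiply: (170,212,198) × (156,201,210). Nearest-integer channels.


Multiply: C = A×B/255, rounded to nearest integer
R: 170×156/255 = 26520/255 ≈ 104.000 → 104
G: 212×201/255 = 42612/255 ≈ 167.106 → 167
B: 198×210/255 = 41580/255 ≈ 163.059 → 163
= RGB(104, 167, 163)


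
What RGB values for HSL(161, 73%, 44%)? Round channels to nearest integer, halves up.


H=161°, S=0.73, L=0.44
C = (1-|2L-1|)×S = (1-|-0.12|)×0.73 = 0.6424
H' = H/60 = 161/60 ≈ 2.6833; X = C×(1-|H' mod 2 - 1|) ≈ 0.4390
m = L - C/2 = 0.44 - 0.3212 = 0.1188
Sector ⌊H'⌋ = 2 → (R',G',B') = (0.0, 0.6424, ≈0.4390)
RGB = ((R'+m)×255, (G'+m)×255, (B'+m)×255) = (30.294, 194.106, 142.2322)
Round half up → RGB(30, 194, 142)


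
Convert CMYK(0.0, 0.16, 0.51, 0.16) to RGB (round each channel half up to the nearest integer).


R = 255 × (1-C) × (1-K) = 255 × 1.00 × 0.84 = 214.2 → 214
G = 255 × (1-M) × (1-K) = 255 × 0.84 × 0.84 = 179.928 → 180
B = 255 × (1-Y) × (1-K) = 255 × 0.49 × 0.84 = 104.958 → 105
= RGB(214, 180, 105)


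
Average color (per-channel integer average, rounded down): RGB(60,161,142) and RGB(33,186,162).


Midpoint: each channel = ⌊(C₁+C₂)/2⌋
R: ⌊(60+33)/2⌋ = 46
G: ⌊(161+186)/2⌋ = 173
B: ⌊(142+162)/2⌋ = 152
= RGB(46, 173, 152)


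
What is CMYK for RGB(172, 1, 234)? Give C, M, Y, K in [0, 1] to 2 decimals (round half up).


R'=172/255≈0.6745, G'=1/255≈0.0039, B'=234/255≈0.9176
K = 1 - max(R',G',B') = 1 - 234/255 = 21/255 = 0.08235… → 0.08
(1-R'-K)/(1-K) simplifies to (max-R)/max with max = 234:
C = (234-172)/234 = 62/234 = 0.26495… → 0.26
M = (234-1)/234 = 233/234 = 0.99572… → 1.00
Y = (234-234)/234 = 0/234 = 0 → 0.00
= CMYK(0.26, 1.00, 0.00, 0.08)


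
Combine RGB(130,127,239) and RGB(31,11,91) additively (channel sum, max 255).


Additive: each channel = min(255, C₁+C₂)
R: 130+31 = 161 → 161
G: 127+11 = 138 → 138
B: 239+91 = 330 → 255
= RGB(161, 138, 255)


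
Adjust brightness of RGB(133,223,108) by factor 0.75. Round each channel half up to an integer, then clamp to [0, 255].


Multiply each channel by 0.75, round half up, clamp to [0, 255]
R: 133×0.75 = 99.75 → round → 100
G: 223×0.75 = 167.25 → round → 167
B: 108×0.75 = 81
= RGB(100, 167, 81)


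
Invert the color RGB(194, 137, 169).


Invert: (255-R, 255-G, 255-B)
R: 255-194 = 61
G: 255-137 = 118
B: 255-169 = 86
= RGB(61, 118, 86)


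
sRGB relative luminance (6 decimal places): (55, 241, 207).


Linearize each channel (sRGB transfer function): c = v/255; c_lin = c/12.92 if c ≤ 0.04045, else ((c+0.055)/1.055)^2.4
  R: 55/255 ≈ 0.215686 > 0.04045 → ((0.215686+0.055)/1.055)^2.4 ≈ 0.038204
  G: 241/255 ≈ 0.945098 > 0.04045 → ((0.945098+0.055)/1.055)^2.4 ≈ 0.879622
  B: 207/255 ≈ 0.811765 > 0.04045 → ((0.811765+0.055)/1.055)^2.4 ≈ 0.623960
R_lin = 0.038204, G_lin = 0.879622, B_lin = 0.623960
L = 0.2126×R + 0.7152×G + 0.0722×B
L = 0.2126×0.038204 + 0.7152×0.879622 + 0.0722×0.623960
L ≈ 0.682278


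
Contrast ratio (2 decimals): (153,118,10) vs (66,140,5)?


Linearize each sRGB channel c=v/255: c/12.92 if c ≤ 0.04045 else ((c+0.055)/1.055)^2.4
L = 0.2126×R_lin + 0.7152×G_lin + 0.0722×B_lin
Color 1 (153,118,10):
  R=153: 153/255≈0.6000 > 0.04045 → ((0.6000+0.055)/1.055)^2.4 ≈ 0.31855
  G=118: 118/255≈0.4627 > 0.04045 → ((0.4627+0.055)/1.055)^2.4 ≈ 0.18116
  B=10: 10/255≈0.0392 ≤ 0.04045 → 0.0392/12.92 ≈ 0.00304
  L1 = 0.2126×0.31855 + 0.7152×0.18116 + 0.0722×0.00304 ≈ 0.19751
Color 2 (66,140,5):
  R=66: 66/255≈0.2588 > 0.04045 → ((0.2588+0.055)/1.055)^2.4 ≈ 0.05448
  G=140: 140/255≈0.5490 > 0.04045 → ((0.5490+0.055)/1.055)^2.4 ≈ 0.26225
  B=5: 5/255≈0.0196 ≤ 0.04045 → 0.0196/12.92 ≈ 0.00152
  L2 = 0.2126×0.05448 + 0.7152×0.26225 + 0.0722×0.00152 ≈ 0.19925
Lighter = 0.19925, Darker = 0.19751
Ratio = (L_lighter + 0.05) / (L_darker + 0.05)
Ratio = (0.19925 + 0.05) / (0.19751 + 0.05) = 0.24925 / 0.24751 ≈ 1.0070
Ratio ≈ 1.01:1


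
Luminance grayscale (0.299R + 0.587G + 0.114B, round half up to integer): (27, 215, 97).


Gray = 0.299×R + 0.587×G + 0.114×B
Gray = 0.299×27 + 0.587×215 + 0.114×97
Gray = 8.073 + 126.205 + 11.058
Gray = 145.336 → round half up → 145
Gray = 145


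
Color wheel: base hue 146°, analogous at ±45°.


Base hue: 146°
Left analog: (146 - 45) mod 360 = 101°
Right analog: (146 + 45) mod 360 = 191°
Analogous hues = 101° and 191°


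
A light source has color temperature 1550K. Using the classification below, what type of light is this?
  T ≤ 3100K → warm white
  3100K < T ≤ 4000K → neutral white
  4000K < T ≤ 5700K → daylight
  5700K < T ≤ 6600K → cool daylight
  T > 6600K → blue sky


Temperature: 1550K
1550K ≤ 3100K → warm white
Classification: warm white


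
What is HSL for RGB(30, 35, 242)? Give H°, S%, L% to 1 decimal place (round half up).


Normalize: R'=30/255≈0.1176, G'=35/255≈0.1373, B'=242/255≈0.9490
Max=242/255, Min=30/255, Δ=Max-Min=212/255
L = (Max+Min)/2 = (242+30)/510 = 272/510 = 0.53333… → L = 53.3%
L > 0.5 → S = Δ/(2-Max-Min) = 212/(510-242-30) = 212/238 = 0.89075… → S = 89.1%
(the 1/255 factors cancel in S and H, so raw channel differences can be used)
Max is B' → H = 60 × ((R-G)/Δ + 4) = 60 × ((30-35)/212 + 4)
  -5/212 + 4 = -0.0235… + 4 = 3.9764…
  H = 60 × 3.9764… = 238.584…° → H = 238.6°
= HSL(238.6°, 89.1%, 53.3%)


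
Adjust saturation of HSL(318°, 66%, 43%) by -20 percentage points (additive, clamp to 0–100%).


Original S = 66%
Adjustment = -20 percentage points
New S = 66 + (-20) = 46
Clamp to [0, 100] → 46
= HSL(318°, 46%, 43%)


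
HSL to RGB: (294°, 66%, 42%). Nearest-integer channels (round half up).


H=294°, S=0.66, L=0.42
C = (1-|2L-1|)×S = (1-|-0.16|)×0.66 = 0.5544
H' = H/60 = 294/60 ≈ 4.9000; X = C×(1-|H' mod 2 - 1|) = 0.49896
m = L - C/2 = 0.42 - 0.2772 = 0.1428
Sector ⌊H'⌋ = 4 → (R',G',B') = (0.49896, 0.0, 0.5544)
RGB = ((R'+m)×255, (G'+m)×255, (B'+m)×255) = (163.6488, 36.414, 177.786)
Round half up → RGB(164, 36, 178)


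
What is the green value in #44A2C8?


Color: #44A2C8
R = 44 = 68
G = A2 = 162
B = C8 = 200
Green = 162


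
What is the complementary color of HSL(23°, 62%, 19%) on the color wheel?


Complement = opposite side of color wheel = hue + 180°
H' = (23 + 180) mod 360 = 203°
S and L unchanged.
= HSL(203°, 62%, 19%)


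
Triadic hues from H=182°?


Triadic: equally spaced at 120° intervals
H1 = 182°
H2 = (182 + 120) mod 360 = 302°
H3 = (182 + 240) mod 360 = 62°
Triadic = 182°, 302°, 62°


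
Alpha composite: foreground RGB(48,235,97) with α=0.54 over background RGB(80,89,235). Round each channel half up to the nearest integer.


C = α×F + (1-α)×B, with 1-α = 0.46
R: 0.54×48 + 0.46×80 = 25.92 + 36.80 = 62.72 → 63
G: 0.54×235 + 0.46×89 = 126.90 + 40.94 = 167.84 → 168
B: 0.54×97 + 0.46×235 = 52.38 + 108.10 = 160.48 → 160
= RGB(63, 168, 160)


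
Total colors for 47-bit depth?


Colors = 2^bits = 2^47
= 140,737,488,355,328 colors


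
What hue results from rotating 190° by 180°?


New hue = (H + rotation) mod 360
New hue = (190 + 180) mod 360
= 370 mod 360
= 10°


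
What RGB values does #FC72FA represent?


FC → 252 (R)
72 → 114 (G)
FA → 250 (B)
= RGB(252, 114, 250)


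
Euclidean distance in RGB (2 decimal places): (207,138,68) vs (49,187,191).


d = √[(R₁-R₂)² + (G₁-G₂)² + (B₁-B₂)²]
d = √[(207-49)² + (138-187)² + (68-191)²]
d = √[24964 + 2401 + 15129]
d = √42494
d ≈ 206.14


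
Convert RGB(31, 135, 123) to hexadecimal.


R = 31 → 1F (hex)
G = 135 → 87 (hex)
B = 123 → 7B (hex)
Hex = #1F877B


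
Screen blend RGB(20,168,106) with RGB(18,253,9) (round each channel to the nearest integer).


Screen: C = 255 - (255-A)×(255-B)/255, rounded to nearest integer
R: 255 - (255-20)×(255-18)/255 = 255 - 55695/255 ≈ 255 - 218.412 = 36.588 → 37
G: 255 - (255-168)×(255-253)/255 = 255 - 174/255 ≈ 255 - 0.682 = 254.318 → 254
B: 255 - (255-106)×(255-9)/255 = 255 - 36654/255 ≈ 255 - 143.741 = 111.259 → 111
= RGB(37, 254, 111)


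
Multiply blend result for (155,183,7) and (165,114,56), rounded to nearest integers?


Multiply: C = A×B/255, rounded to nearest integer
R: 155×165/255 = 25575/255 ≈ 100.294 → 100
G: 183×114/255 = 20862/255 ≈ 81.812 → 82
B: 7×56/255 = 392/255 ≈ 1.537 → 2
= RGB(100, 82, 2)


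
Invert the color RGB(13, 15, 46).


Invert: (255-R, 255-G, 255-B)
R: 255-13 = 242
G: 255-15 = 240
B: 255-46 = 209
= RGB(242, 240, 209)


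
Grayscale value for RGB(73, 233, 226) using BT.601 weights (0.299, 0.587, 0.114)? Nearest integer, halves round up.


Gray = 0.299×R + 0.587×G + 0.114×B
Gray = 0.299×73 + 0.587×233 + 0.114×226
Gray = 21.827 + 136.771 + 25.764
Gray = 184.362 → round half up → 184
Gray = 184


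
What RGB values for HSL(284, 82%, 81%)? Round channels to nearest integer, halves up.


H=284°, S=0.82, L=0.81
C = (1-|2L-1|)×S = (1-|0.62|)×0.82 = 0.3116
H' = H/60 = 284/60 ≈ 4.7333; X = C×(1-|H' mod 2 - 1|) ≈ 0.2285
m = L - C/2 = 0.81 - 0.1558 = 0.6542
Sector ⌊H'⌋ = 4 → (R',G',B') = (≈0.2285, 0.0, 0.3116)
RGB = ((R'+m)×255, (G'+m)×255, (B'+m)×255) = (225.0902, 166.821, 246.279)
Round half up → RGB(225, 167, 246)


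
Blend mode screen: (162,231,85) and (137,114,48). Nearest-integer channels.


Screen: C = 255 - (255-A)×(255-B)/255, rounded to nearest integer
R: 255 - (255-162)×(255-137)/255 = 255 - 10974/255 ≈ 255 - 43.035 = 211.965 → 212
G: 255 - (255-231)×(255-114)/255 = 255 - 3384/255 ≈ 255 - 13.271 = 241.729 → 242
B: 255 - (255-85)×(255-48)/255 = 255 - 35190/255 ≈ 255 - 138.000 = 117.000 → 117
= RGB(212, 242, 117)


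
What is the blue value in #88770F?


Color: #88770F
R = 88 = 136
G = 77 = 119
B = 0F = 15
Blue = 15


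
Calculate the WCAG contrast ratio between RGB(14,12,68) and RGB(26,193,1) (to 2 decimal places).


Linearize each sRGB channel c=v/255: c/12.92 if c ≤ 0.04045 else ((c+0.055)/1.055)^2.4
L = 0.2126×R_lin + 0.7152×G_lin + 0.0722×B_lin
Color 1 (14,12,68):
  R=14: 14/255≈0.0549 > 0.04045 → ((0.0549+0.055)/1.055)^2.4 ≈ 0.00439
  G=12: 12/255≈0.0471 > 0.04045 → ((0.0471+0.055)/1.055)^2.4 ≈ 0.00368
  B=68: 68/255≈0.2667 > 0.04045 → ((0.2667+0.055)/1.055)^2.4 ≈ 0.05781
  L1 = 0.2126×0.00439 + 0.7152×0.00368 + 0.0722×0.05781 ≈ 0.00774
Color 2 (26,193,1):
  R=26: 26/255≈0.1020 > 0.04045 → ((0.1020+0.055)/1.055)^2.4 ≈ 0.01033
  G=193: 193/255≈0.7569 > 0.04045 → ((0.7569+0.055)/1.055)^2.4 ≈ 0.53328
  B=1: 1/255≈0.0039 ≤ 0.04045 → 0.0039/12.92 ≈ 0.00030
  L2 = 0.2126×0.01033 + 0.7152×0.53328 + 0.0722×0.00030 ≈ 0.38362
Lighter = 0.38362, Darker = 0.00774
Ratio = (L_lighter + 0.05) / (L_darker + 0.05)
Ratio = (0.38362 + 0.05) / (0.00774 + 0.05) = 0.43362 / 0.05774 ≈ 7.5103
Ratio ≈ 7.51:1


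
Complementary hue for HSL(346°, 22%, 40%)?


Complement = opposite side of color wheel = hue + 180°
H' = (346 + 180) mod 360 = 166°
S and L unchanged.
= HSL(166°, 22%, 40%)


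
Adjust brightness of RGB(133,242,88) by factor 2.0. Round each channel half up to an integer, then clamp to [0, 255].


Multiply each channel by 2.0, round half up, clamp to [0, 255]
R: 133×2.0 = 266 → clamp → 255
G: 242×2.0 = 484 → clamp → 255
B: 88×2.0 = 176
= RGB(255, 255, 176)


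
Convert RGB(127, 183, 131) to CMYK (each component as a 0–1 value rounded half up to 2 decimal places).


R'=127/255≈0.4980, G'=183/255≈0.7176, B'=131/255≈0.5137
K = 1 - max(R',G',B') = 1 - 183/255 = 72/255 = 0.28235… → 0.28
(1-R'-K)/(1-K) simplifies to (max-R)/max with max = 183:
C = (183-127)/183 = 56/183 = 0.30601… → 0.31
M = (183-183)/183 = 0/183 = 0 → 0.00
Y = (183-131)/183 = 52/183 = 0.28415… → 0.28
= CMYK(0.31, 0.00, 0.28, 0.28)


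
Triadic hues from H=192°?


Triadic: equally spaced at 120° intervals
H1 = 192°
H2 = (192 + 120) mod 360 = 312°
H3 = (192 + 240) mod 360 = 72°
Triadic = 192°, 312°, 72°


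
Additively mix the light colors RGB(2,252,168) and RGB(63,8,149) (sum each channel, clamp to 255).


Additive: each channel = min(255, C₁+C₂)
R: 2+63 = 65 → 65
G: 252+8 = 260 → 255
B: 168+149 = 317 → 255
= RGB(65, 255, 255)


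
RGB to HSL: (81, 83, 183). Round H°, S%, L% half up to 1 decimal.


Normalize: R'=81/255≈0.3176, G'=83/255≈0.3255, B'=183/255≈0.7176
Max=183/255, Min=81/255, Δ=Max-Min=102/255
L = (Max+Min)/2 = (183+81)/510 = 264/510 = 0.51764… → L = 51.8%
L > 0.5 → S = Δ/(2-Max-Min) = 102/(510-183-81) = 102/246 = 0.41463… → S = 41.5%
(the 1/255 factors cancel in S and H, so raw channel differences can be used)
Max is B' → H = 60 × ((R-G)/Δ + 4) = 60 × ((81-83)/102 + 4)
  -2/102 + 4 = -0.0196… + 4 = 3.9803…
  H = 60 × 3.9803… = 238.823…° → H = 238.8°
= HSL(238.8°, 41.5%, 51.8%)


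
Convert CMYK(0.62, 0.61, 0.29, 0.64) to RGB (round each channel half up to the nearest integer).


R = 255 × (1-C) × (1-K) = 255 × 0.38 × 0.36 = 34.884 → 35
G = 255 × (1-M) × (1-K) = 255 × 0.39 × 0.36 = 35.802 → 36
B = 255 × (1-Y) × (1-K) = 255 × 0.71 × 0.36 = 65.178 → 65
= RGB(35, 36, 65)


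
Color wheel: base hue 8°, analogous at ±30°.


Base hue: 8°
Left analog: (8 - 30) mod 360 = 338°
Right analog: (8 + 30) mod 360 = 38°
Analogous hues = 338° and 38°


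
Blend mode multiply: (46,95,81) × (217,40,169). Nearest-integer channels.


Multiply: C = A×B/255, rounded to nearest integer
R: 46×217/255 = 9982/255 ≈ 39.145 → 39
G: 95×40/255 = 3800/255 ≈ 14.902 → 15
B: 81×169/255 = 13689/255 ≈ 53.682 → 54
= RGB(39, 15, 54)


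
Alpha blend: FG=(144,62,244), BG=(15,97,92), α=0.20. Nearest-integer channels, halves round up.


C = α×F + (1-α)×B, with 1-α = 0.80
R: 0.20×144 + 0.80×15 = 28.80 + 12.00 = 40.80 → 41
G: 0.20×62 + 0.80×97 = 12.40 + 77.60 = 90.00 → 90
B: 0.20×244 + 0.80×92 = 48.80 + 73.60 = 122.40 → 122
= RGB(41, 90, 122)


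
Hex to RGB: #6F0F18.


6F → 111 (R)
0F → 15 (G)
18 → 24 (B)
= RGB(111, 15, 24)


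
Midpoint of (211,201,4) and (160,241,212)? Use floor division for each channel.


Midpoint: each channel = ⌊(C₁+C₂)/2⌋
R: ⌊(211+160)/2⌋ = 185
G: ⌊(201+241)/2⌋ = 221
B: ⌊(4+212)/2⌋ = 108
= RGB(185, 221, 108)


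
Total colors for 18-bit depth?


Colors = 2^bits = 2^18
= 262,144 colors


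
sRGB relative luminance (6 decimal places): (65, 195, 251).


Linearize each channel (sRGB transfer function): c = v/255; c_lin = c/12.92 if c ≤ 0.04045, else ((c+0.055)/1.055)^2.4
  R: 65/255 ≈ 0.254902 > 0.04045 → ((0.254902+0.055)/1.055)^2.4 ≈ 0.052861
  G: 195/255 ≈ 0.764706 > 0.04045 → ((0.764706+0.055)/1.055)^2.4 ≈ 0.545724
  B: 251/255 ≈ 0.984314 > 0.04045 → ((0.984314+0.055)/1.055)^2.4 ≈ 0.964686
R_lin = 0.052861, G_lin = 0.545724, B_lin = 0.964686
L = 0.2126×R + 0.7152×G + 0.0722×B
L = 0.2126×0.052861 + 0.7152×0.545724 + 0.0722×0.964686
L ≈ 0.471191


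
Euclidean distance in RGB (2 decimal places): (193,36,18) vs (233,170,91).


d = √[(R₁-R₂)² + (G₁-G₂)² + (B₁-B₂)²]
d = √[(193-233)² + (36-170)² + (18-91)²]
d = √[1600 + 17956 + 5329]
d = √24885
d ≈ 157.75


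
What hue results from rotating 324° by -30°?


New hue = (H + rotation) mod 360
New hue = (324 -30) mod 360
= 294 mod 360
= 294°


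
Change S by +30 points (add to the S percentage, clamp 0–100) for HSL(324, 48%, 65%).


Original S = 48%
Adjustment = +30 percentage points
New S = 48 + (30) = 78
Clamp to [0, 100] → 78
= HSL(324°, 78%, 65%)


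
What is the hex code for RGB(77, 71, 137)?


R = 77 → 4D (hex)
G = 71 → 47 (hex)
B = 137 → 89 (hex)
Hex = #4D4789


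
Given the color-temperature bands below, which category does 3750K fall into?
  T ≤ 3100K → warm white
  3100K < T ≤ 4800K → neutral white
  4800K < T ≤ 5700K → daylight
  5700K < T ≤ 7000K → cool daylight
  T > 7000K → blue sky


Temperature: 3750K
3100K < 3750K ≤ 4800K → neutral white
Classification: neutral white


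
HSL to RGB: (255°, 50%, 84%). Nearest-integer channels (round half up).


H=255°, S=0.50, L=0.84
C = (1-|2L-1|)×S = (1-|0.68|)×0.50 = 0.16
H' = H/60 = 255/60 ≈ 4.2500; X = C×(1-|H' mod 2 - 1|) = 0.04
m = L - C/2 = 0.84 - 0.08 = 0.76
Sector ⌊H'⌋ = 4 → (R',G',B') = (0.04, 0.0, 0.16)
RGB = ((R'+m)×255, (G'+m)×255, (B'+m)×255) = (204.0, 193.8, 234.6)
Round half up → RGB(204, 194, 235)


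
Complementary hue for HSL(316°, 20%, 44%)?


Complement = opposite side of color wheel = hue + 180°
H' = (316 + 180) mod 360 = 136°
S and L unchanged.
= HSL(136°, 20%, 44%)


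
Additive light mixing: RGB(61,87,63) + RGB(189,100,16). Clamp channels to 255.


Additive: each channel = min(255, C₁+C₂)
R: 61+189 = 250 → 250
G: 87+100 = 187 → 187
B: 63+16 = 79 → 79
= RGB(250, 187, 79)


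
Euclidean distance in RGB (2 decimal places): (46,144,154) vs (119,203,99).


d = √[(R₁-R₂)² + (G₁-G₂)² + (B₁-B₂)²]
d = √[(46-119)² + (144-203)² + (154-99)²]
d = √[5329 + 3481 + 3025]
d = √11835
d ≈ 108.79
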